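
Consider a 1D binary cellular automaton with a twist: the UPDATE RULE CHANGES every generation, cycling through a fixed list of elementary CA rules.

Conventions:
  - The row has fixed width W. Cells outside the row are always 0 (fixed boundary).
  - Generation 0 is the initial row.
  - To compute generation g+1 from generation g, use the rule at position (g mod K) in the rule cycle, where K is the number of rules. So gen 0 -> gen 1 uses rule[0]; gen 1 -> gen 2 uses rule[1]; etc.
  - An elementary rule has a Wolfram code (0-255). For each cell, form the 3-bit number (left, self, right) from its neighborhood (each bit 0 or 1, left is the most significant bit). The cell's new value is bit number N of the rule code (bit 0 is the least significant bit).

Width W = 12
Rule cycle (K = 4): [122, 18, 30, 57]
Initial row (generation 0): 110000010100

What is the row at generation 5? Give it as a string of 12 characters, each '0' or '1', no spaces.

Answer: 010111111101

Derivation:
Gen 0: 110000010100
Gen 1 (rule 122): 111000101010
Gen 2 (rule 18): 000101000001
Gen 3 (rule 30): 001101100011
Gen 4 (rule 57): 101011011010
Gen 5 (rule 122): 010111111101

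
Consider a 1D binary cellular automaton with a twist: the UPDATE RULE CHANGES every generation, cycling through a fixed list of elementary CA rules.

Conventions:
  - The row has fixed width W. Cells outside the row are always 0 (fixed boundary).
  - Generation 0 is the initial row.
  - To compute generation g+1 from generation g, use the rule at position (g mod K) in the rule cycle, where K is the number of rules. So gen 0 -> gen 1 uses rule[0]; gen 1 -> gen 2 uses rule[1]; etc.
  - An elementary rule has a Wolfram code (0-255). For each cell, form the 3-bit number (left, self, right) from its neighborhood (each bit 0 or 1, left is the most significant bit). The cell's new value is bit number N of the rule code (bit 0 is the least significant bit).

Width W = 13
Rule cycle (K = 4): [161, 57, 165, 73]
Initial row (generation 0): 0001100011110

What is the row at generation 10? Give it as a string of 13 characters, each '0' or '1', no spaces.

Gen 0: 0001100011110
Gen 1 (rule 161): 1100001001100
Gen 2 (rule 57): 1011100101011
Gen 3 (rule 165): 1101000111100
Gen 4 (rule 73): 1100010100101
Gen 5 (rule 161): 0001001000010
Gen 6 (rule 57): 1100100111001
Gen 7 (rule 165): 0000100010001
Gen 8 (rule 73): 1110001000100
Gen 9 (rule 161): 0100100010001
Gen 10 (rule 57): 0010011001100

Answer: 0010011001100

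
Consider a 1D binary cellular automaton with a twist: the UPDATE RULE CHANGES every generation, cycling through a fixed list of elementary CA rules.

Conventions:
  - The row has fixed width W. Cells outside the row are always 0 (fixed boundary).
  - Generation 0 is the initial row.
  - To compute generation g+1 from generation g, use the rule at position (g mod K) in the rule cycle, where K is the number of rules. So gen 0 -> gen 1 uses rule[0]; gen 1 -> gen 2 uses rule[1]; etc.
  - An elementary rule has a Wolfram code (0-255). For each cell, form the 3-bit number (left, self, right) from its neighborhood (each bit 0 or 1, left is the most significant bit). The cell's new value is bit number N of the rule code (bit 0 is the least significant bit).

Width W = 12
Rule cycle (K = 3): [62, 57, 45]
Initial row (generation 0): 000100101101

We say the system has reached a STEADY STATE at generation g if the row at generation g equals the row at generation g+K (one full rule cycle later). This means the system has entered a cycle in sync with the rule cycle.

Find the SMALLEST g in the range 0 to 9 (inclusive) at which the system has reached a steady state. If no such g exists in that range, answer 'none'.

Gen 0: 000100101101
Gen 1 (rule 62): 001111111011
Gen 2 (rule 57): 101000000110
Gen 3 (rule 45): 111011110100
Gen 4 (rule 62): 100110001110
Gen 5 (rule 57): 010101101001
Gen 6 (rule 45): 011111011001
Gen 7 (rule 62): 110000110111
Gen 8 (rule 57): 101110101100
Gen 9 (rule 45): 111001111001
Gen 10 (rule 62): 100111000111
Gen 11 (rule 57): 010100110100
Gen 12 (rule 45): 011100101101

Answer: none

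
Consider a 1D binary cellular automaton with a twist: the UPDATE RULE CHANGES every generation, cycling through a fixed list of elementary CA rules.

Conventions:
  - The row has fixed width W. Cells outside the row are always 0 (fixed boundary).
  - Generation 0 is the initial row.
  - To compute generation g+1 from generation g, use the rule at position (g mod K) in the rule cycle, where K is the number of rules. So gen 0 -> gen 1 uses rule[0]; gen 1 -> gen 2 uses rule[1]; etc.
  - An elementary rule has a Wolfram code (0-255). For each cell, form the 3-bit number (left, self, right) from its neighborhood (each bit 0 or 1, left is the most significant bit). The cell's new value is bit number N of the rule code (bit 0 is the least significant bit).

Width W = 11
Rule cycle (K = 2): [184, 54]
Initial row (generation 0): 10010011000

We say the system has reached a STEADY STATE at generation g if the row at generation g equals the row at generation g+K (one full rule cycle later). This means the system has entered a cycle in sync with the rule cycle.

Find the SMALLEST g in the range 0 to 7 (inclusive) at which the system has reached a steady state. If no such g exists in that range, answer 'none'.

Answer: none

Derivation:
Gen 0: 10010011000
Gen 1 (rule 184): 01001010100
Gen 2 (rule 54): 11111111110
Gen 3 (rule 184): 11111111101
Gen 4 (rule 54): 00000000011
Gen 5 (rule 184): 00000000010
Gen 6 (rule 54): 00000000111
Gen 7 (rule 184): 00000000110
Gen 8 (rule 54): 00000001001
Gen 9 (rule 184): 00000000100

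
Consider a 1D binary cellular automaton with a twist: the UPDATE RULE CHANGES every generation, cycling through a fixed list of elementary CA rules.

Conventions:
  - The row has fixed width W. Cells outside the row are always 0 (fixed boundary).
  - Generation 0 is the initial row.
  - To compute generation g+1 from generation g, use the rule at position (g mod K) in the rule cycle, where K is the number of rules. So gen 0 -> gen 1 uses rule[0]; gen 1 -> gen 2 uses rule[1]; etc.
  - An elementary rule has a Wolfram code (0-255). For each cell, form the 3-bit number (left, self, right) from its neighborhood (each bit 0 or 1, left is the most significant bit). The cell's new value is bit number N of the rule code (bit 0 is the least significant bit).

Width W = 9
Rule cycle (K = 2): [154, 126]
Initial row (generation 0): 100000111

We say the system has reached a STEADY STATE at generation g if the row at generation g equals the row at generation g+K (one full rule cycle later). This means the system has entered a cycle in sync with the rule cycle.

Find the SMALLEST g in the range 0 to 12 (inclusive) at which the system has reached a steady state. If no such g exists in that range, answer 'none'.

Answer: none

Derivation:
Gen 0: 100000111
Gen 1 (rule 154): 010001110
Gen 2 (rule 126): 111011011
Gen 3 (rule 154): 110010010
Gen 4 (rule 126): 111111111
Gen 5 (rule 154): 111111110
Gen 6 (rule 126): 100000011
Gen 7 (rule 154): 010000110
Gen 8 (rule 126): 111001111
Gen 9 (rule 154): 110111110
Gen 10 (rule 126): 111100011
Gen 11 (rule 154): 111010110
Gen 12 (rule 126): 101111111
Gen 13 (rule 154): 001111110
Gen 14 (rule 126): 011000011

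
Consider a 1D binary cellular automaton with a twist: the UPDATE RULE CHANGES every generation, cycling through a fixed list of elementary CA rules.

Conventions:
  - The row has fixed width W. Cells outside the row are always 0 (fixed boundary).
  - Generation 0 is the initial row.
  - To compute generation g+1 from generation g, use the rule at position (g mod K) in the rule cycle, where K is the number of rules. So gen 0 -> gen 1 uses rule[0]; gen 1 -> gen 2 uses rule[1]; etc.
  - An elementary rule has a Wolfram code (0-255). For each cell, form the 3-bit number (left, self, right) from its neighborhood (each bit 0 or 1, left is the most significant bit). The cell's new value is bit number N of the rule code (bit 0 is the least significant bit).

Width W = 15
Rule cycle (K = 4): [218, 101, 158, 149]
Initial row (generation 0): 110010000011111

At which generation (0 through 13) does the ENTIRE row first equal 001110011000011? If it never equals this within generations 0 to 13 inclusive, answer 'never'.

Gen 0: 110010000011111
Gen 1 (rule 218): 111101000111111
Gen 2 (rule 101): 000111010000001
Gen 3 (rule 158): 001110011000011
Gen 4 (rule 149): 100101000111000
Gen 5 (rule 218): 011000101111100
Gen 6 (rule 101): 001010110000101
Gen 7 (rule 158): 011010101001101
Gen 8 (rule 149): 000010101100001
Gen 9 (rule 218): 000100001110010
Gen 10 (rule 101): 110101100010010
Gen 11 (rule 158): 100101010111111
Gen 12 (rule 149): 110101010011110
Gen 13 (rule 218): 110000001111111

Answer: 3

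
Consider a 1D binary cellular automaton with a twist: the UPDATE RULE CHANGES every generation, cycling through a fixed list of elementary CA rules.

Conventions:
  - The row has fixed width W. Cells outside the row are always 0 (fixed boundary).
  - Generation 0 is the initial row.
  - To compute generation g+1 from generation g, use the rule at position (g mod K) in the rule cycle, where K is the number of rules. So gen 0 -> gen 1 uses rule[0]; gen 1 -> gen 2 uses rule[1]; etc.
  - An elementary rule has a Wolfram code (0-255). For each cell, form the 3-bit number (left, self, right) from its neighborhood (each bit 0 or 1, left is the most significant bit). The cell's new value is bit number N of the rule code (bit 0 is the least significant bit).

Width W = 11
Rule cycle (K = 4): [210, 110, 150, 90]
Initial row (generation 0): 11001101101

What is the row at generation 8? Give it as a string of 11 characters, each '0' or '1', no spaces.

Answer: 01111000010

Derivation:
Gen 0: 11001101101
Gen 1 (rule 210): 01110100100
Gen 2 (rule 110): 11011101100
Gen 3 (rule 150): 00001000010
Gen 4 (rule 90): 00010100101
Gen 5 (rule 210): 00100011000
Gen 6 (rule 110): 01100111000
Gen 7 (rule 150): 10011010100
Gen 8 (rule 90): 01111000010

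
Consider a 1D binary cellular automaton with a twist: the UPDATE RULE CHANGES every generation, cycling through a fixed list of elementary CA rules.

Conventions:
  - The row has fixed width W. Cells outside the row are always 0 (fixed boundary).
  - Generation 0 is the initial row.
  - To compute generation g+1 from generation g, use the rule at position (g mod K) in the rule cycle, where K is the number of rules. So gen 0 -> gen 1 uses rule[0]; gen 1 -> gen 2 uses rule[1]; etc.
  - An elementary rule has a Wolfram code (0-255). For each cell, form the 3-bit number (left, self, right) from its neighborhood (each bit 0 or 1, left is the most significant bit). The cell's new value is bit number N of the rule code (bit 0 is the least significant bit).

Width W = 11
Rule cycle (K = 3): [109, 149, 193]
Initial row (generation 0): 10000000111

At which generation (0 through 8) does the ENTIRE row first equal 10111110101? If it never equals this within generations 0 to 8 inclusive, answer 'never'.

Answer: 1

Derivation:
Gen 0: 10000000111
Gen 1 (rule 109): 10111110101
Gen 2 (rule 149): 10011100101
Gen 3 (rule 193): 00001100000
Gen 4 (rule 109): 11101101111
Gen 5 (rule 149): 01000000110
Gen 6 (rule 193): 00011110010
Gen 7 (rule 109): 11010010010
Gen 8 (rule 149): 00011011011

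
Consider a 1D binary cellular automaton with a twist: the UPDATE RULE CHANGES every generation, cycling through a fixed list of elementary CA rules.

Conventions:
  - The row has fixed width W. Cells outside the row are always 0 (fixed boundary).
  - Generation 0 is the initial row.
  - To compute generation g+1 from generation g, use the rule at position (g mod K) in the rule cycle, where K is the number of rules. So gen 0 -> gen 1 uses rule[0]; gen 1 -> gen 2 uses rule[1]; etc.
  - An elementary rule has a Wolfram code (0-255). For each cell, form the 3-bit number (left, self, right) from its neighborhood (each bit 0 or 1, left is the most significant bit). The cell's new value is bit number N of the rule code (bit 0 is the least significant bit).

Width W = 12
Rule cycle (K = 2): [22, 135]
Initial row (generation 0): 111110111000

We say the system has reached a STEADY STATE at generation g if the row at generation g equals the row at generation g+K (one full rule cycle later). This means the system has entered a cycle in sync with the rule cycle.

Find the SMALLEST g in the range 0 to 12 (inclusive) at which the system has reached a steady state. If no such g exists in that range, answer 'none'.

Gen 0: 111110111000
Gen 1 (rule 22): 000000000100
Gen 2 (rule 135): 111111111101
Gen 3 (rule 22): 000000000001
Gen 4 (rule 135): 111111111111
Gen 5 (rule 22): 000000000000
Gen 6 (rule 135): 111111111111
Gen 7 (rule 22): 000000000000
Gen 8 (rule 135): 111111111111
Gen 9 (rule 22): 000000000000
Gen 10 (rule 135): 111111111111
Gen 11 (rule 22): 000000000000
Gen 12 (rule 135): 111111111111
Gen 13 (rule 22): 000000000000
Gen 14 (rule 135): 111111111111

Answer: 4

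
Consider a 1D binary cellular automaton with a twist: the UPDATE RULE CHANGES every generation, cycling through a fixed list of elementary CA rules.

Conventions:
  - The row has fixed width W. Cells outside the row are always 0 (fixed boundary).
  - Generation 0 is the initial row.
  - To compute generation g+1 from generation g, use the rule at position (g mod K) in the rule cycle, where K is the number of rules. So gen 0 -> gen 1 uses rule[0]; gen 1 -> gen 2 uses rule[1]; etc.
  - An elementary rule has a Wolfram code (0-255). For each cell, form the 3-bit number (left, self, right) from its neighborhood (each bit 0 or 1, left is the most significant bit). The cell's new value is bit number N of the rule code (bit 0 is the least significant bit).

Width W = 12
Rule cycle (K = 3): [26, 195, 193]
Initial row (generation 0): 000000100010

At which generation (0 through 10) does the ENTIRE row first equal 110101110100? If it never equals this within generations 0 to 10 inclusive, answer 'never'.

Answer: never

Derivation:
Gen 0: 000000100010
Gen 1 (rule 26): 000001010101
Gen 2 (rule 195): 111110000000
Gen 3 (rule 193): 011110111111
Gen 4 (rule 26): 110000100000
Gen 5 (rule 195): 010111001111
Gen 6 (rule 193): 000011000111
Gen 7 (rule 26): 000110101100
Gen 8 (rule 195): 111010000101
Gen 9 (rule 193): 011000110000
Gen 10 (rule 26): 110101101000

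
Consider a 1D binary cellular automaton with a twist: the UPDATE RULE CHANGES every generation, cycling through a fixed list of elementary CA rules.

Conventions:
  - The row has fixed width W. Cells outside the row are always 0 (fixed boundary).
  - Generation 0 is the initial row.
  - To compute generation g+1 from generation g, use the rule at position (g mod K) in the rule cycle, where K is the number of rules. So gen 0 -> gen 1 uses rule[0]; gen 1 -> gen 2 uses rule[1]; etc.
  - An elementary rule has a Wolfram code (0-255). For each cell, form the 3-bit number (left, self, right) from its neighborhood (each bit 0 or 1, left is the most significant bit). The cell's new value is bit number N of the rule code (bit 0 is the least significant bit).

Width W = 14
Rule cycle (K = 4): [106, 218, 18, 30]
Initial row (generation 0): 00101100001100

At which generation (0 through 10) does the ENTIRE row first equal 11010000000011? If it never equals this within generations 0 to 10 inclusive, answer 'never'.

Answer: 4

Derivation:
Gen 0: 00101100001100
Gen 1 (rule 106): 01011100011100
Gen 2 (rule 218): 10011110111110
Gen 3 (rule 18): 01100000000001
Gen 4 (rule 30): 11010000000011
Gen 5 (rule 106): 11100000000111
Gen 6 (rule 218): 11110000001111
Gen 7 (rule 18): 00001000010000
Gen 8 (rule 30): 00011100111000
Gen 9 (rule 106): 00110101101000
Gen 10 (rule 218): 01110001100100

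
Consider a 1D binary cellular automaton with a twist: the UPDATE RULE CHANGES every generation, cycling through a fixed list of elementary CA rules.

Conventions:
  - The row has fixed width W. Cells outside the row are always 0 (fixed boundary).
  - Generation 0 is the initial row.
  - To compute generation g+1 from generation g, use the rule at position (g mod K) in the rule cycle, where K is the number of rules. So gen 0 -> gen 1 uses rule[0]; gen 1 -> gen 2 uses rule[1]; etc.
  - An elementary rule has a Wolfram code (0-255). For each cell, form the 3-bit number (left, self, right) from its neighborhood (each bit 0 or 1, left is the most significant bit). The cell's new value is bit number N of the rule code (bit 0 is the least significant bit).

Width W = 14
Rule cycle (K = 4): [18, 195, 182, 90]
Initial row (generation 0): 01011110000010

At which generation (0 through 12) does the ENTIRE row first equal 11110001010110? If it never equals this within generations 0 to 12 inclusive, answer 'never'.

Answer: never

Derivation:
Gen 0: 01011110000010
Gen 1 (rule 18): 10000001000101
Gen 2 (rule 195): 00111110011000
Gen 3 (rule 182): 01011101100100
Gen 4 (rule 90): 10010101111010
Gen 5 (rule 18): 01100000000001
Gen 6 (rule 195): 10101111111110
Gen 7 (rule 182): 11110111111101
Gen 8 (rule 90): 10010100000100
Gen 9 (rule 18): 01100010001010
Gen 10 (rule 195): 10101100110000
Gen 11 (rule 182): 11110011001000
Gen 12 (rule 90): 10011111110100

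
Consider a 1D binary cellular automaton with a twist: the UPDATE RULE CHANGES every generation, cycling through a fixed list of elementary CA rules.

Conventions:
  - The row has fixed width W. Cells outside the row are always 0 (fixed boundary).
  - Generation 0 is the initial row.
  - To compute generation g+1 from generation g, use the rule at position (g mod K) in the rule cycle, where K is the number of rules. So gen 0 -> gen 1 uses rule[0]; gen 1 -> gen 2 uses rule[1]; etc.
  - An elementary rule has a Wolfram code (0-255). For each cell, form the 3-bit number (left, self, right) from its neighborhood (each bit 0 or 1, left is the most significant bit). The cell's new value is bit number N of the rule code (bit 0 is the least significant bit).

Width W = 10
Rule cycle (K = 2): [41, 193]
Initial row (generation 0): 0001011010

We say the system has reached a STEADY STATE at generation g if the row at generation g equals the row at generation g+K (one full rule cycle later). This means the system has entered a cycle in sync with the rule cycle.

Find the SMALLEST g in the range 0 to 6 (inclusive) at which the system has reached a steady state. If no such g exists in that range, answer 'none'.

Answer: none

Derivation:
Gen 0: 0001011010
Gen 1 (rule 41): 1100110100
Gen 2 (rule 193): 0100010001
Gen 3 (rule 41): 0001000100
Gen 4 (rule 193): 1100010001
Gen 5 (rule 41): 1001000100
Gen 6 (rule 193): 0000010001
Gen 7 (rule 41): 1111000100
Gen 8 (rule 193): 0111010001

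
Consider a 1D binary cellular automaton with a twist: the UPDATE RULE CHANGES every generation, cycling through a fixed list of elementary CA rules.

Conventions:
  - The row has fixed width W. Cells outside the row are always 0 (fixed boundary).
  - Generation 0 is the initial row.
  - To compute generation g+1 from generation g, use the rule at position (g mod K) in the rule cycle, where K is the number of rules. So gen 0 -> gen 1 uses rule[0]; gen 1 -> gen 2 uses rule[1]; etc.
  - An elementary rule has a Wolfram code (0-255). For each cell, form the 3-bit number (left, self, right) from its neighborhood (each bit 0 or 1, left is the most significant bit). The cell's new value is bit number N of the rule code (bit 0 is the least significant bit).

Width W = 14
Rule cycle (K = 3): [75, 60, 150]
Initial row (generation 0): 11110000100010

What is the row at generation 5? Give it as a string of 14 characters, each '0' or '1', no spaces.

Gen 0: 11110000100010
Gen 1 (rule 75): 10010111001100
Gen 2 (rule 60): 11011100101010
Gen 3 (rule 150): 00001011101011
Gen 4 (rule 75): 11110010100011
Gen 5 (rule 60): 10001011110010

Answer: 10001011110010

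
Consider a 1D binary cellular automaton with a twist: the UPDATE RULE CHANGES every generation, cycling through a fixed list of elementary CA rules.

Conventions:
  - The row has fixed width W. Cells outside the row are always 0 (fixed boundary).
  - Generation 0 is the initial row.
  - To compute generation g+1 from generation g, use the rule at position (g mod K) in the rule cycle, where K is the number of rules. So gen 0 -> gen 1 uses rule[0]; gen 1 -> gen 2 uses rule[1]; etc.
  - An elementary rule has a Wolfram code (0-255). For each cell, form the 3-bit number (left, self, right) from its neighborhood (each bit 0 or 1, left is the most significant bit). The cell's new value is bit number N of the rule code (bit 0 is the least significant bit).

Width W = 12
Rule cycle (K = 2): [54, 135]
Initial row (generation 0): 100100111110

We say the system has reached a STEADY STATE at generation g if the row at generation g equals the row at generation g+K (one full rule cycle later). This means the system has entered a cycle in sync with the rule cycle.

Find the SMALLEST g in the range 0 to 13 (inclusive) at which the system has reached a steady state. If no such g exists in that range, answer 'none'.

Gen 0: 100100111110
Gen 1 (rule 54): 111111000001
Gen 2 (rule 135): 011110011111
Gen 3 (rule 54): 100001100000
Gen 4 (rule 135): 101110001111
Gen 5 (rule 54): 110001010000
Gen 6 (rule 135): 000111010111
Gen 7 (rule 54): 001000111000
Gen 8 (rule 135): 111011010011
Gen 9 (rule 54): 000100111100
Gen 10 (rule 135): 111101011001
Gen 11 (rule 54): 000011100111
Gen 12 (rule 135): 111101001010
Gen 13 (rule 54): 000011111111
Gen 14 (rule 135): 111101111110
Gen 15 (rule 54): 000010000001

Answer: none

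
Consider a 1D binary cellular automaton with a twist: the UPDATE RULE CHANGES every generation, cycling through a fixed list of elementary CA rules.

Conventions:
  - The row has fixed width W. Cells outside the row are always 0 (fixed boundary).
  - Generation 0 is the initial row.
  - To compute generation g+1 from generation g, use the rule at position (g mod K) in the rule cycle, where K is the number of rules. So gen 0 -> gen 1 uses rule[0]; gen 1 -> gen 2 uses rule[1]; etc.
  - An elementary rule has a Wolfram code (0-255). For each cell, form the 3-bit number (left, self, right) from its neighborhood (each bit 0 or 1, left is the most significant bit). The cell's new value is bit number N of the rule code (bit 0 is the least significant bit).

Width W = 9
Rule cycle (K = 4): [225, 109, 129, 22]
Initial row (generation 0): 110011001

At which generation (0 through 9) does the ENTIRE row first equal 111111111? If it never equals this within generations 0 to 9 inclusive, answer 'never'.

Answer: 5

Derivation:
Gen 0: 110011001
Gen 1 (rule 225): 010001000
Gen 2 (rule 109): 010101011
Gen 3 (rule 129): 000000000
Gen 4 (rule 22): 000000000
Gen 5 (rule 225): 111111111
Gen 6 (rule 109): 100000001
Gen 7 (rule 129): 001111100
Gen 8 (rule 22): 010000010
Gen 9 (rule 225): 000111000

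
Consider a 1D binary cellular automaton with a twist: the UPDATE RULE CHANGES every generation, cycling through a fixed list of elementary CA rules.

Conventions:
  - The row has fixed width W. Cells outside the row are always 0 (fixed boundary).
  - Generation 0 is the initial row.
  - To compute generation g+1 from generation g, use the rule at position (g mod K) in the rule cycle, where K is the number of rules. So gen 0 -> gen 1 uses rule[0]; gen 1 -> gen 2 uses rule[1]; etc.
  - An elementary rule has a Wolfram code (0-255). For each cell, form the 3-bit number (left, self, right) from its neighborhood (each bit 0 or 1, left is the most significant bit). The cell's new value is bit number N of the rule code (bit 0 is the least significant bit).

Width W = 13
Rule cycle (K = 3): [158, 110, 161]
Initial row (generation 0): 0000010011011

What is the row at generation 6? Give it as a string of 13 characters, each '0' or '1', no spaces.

Gen 0: 0000010011011
Gen 1 (rule 158): 0000111110010
Gen 2 (rule 110): 0001100010110
Gen 3 (rule 161): 1100001001000
Gen 4 (rule 158): 1010011111100
Gen 5 (rule 110): 1110110000100
Gen 6 (rule 161): 0101000110001

Answer: 0101000110001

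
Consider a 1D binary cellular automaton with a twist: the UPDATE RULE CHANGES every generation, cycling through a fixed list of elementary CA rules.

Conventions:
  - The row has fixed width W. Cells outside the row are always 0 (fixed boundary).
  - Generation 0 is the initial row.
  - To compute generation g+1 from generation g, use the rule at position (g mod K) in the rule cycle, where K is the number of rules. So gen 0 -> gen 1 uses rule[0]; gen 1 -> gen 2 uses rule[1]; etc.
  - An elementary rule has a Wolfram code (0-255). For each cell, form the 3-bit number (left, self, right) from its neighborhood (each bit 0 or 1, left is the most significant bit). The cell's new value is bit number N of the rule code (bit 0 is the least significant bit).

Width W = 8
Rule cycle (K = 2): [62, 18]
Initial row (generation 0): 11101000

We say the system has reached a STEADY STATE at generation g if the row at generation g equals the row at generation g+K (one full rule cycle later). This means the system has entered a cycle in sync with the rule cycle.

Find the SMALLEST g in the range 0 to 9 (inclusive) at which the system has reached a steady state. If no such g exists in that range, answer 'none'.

Gen 0: 11101000
Gen 1 (rule 62): 10011100
Gen 2 (rule 18): 01100010
Gen 3 (rule 62): 11010111
Gen 4 (rule 18): 00000000
Gen 5 (rule 62): 00000000
Gen 6 (rule 18): 00000000
Gen 7 (rule 62): 00000000
Gen 8 (rule 18): 00000000
Gen 9 (rule 62): 00000000
Gen 10 (rule 18): 00000000
Gen 11 (rule 62): 00000000

Answer: 4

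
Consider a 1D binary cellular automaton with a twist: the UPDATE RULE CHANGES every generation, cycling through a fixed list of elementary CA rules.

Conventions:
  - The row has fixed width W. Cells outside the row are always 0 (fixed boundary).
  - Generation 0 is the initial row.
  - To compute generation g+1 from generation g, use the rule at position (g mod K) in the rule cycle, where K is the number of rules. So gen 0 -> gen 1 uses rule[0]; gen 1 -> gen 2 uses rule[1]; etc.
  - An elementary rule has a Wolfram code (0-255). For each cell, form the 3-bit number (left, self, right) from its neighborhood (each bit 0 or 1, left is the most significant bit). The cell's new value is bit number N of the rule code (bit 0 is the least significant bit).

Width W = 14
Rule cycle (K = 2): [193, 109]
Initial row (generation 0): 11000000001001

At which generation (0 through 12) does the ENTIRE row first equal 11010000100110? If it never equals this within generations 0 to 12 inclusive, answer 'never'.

Answer: never

Derivation:
Gen 0: 11000000001001
Gen 1 (rule 193): 01011111100000
Gen 2 (rule 109): 01110000101111
Gen 3 (rule 193): 00110110000111
Gen 4 (rule 109): 10111110110101
Gen 5 (rule 193): 00011110010000
Gen 6 (rule 109): 11010010010111
Gen 7 (rule 193): 01000000000011
Gen 8 (rule 109): 01011111111011
Gen 9 (rule 193): 00001111111001
Gen 10 (rule 109): 11101000001001
Gen 11 (rule 193): 01100011100000
Gen 12 (rule 109): 01101010101111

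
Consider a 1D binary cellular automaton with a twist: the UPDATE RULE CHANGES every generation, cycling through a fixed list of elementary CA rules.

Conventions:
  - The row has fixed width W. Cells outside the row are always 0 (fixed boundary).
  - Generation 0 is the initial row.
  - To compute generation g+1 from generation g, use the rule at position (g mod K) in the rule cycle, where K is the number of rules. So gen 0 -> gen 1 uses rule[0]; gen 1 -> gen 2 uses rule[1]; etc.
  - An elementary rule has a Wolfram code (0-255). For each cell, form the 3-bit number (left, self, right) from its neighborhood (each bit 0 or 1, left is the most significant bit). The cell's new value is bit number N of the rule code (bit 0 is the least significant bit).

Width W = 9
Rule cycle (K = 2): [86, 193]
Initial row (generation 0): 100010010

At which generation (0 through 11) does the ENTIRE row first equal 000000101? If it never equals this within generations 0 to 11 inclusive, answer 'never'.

Gen 0: 100010010
Gen 1 (rule 86): 110111111
Gen 2 (rule 193): 010011111
Gen 3 (rule 86): 111100001
Gen 4 (rule 193): 011101100
Gen 5 (rule 86): 100100110
Gen 6 (rule 193): 000000010
Gen 7 (rule 86): 000000111
Gen 8 (rule 193): 111110011
Gen 9 (rule 86): 000011101
Gen 10 (rule 193): 111001100
Gen 11 (rule 86): 001110110

Answer: never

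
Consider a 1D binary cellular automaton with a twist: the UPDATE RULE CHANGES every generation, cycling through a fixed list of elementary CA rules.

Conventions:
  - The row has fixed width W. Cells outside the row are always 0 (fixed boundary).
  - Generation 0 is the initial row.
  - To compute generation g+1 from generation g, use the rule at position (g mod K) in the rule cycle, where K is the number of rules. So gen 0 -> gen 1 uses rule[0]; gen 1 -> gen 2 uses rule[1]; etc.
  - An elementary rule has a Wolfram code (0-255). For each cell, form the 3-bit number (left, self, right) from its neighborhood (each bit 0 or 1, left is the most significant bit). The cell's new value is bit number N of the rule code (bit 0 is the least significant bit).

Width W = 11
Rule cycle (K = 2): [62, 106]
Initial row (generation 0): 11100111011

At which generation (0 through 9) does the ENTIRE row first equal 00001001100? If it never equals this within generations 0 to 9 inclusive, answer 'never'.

Answer: never

Derivation:
Gen 0: 11100111011
Gen 1 (rule 62): 10011100110
Gen 2 (rule 106): 00110101110
Gen 3 (rule 62): 01101111001
Gen 4 (rule 106): 11111001010
Gen 5 (rule 62): 10000111111
Gen 6 (rule 106): 00001100001
Gen 7 (rule 62): 00011010011
Gen 8 (rule 106): 00111100111
Gen 9 (rule 62): 01100011100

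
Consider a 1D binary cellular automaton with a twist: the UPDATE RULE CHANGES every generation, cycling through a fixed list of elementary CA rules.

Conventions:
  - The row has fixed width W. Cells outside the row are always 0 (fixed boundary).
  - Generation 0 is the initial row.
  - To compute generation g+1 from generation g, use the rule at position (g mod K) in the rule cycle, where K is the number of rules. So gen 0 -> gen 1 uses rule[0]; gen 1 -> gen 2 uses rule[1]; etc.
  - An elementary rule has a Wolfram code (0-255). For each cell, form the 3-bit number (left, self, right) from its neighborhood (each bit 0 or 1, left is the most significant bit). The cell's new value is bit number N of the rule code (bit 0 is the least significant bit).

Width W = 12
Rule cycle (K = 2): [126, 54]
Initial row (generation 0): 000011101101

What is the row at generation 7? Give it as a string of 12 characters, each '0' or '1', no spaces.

Gen 0: 000011101101
Gen 1 (rule 126): 000110111111
Gen 2 (rule 54): 001001000000
Gen 3 (rule 126): 011111100000
Gen 4 (rule 54): 100000010000
Gen 5 (rule 126): 110000111000
Gen 6 (rule 54): 001001000100
Gen 7 (rule 126): 011111101110

Answer: 011111101110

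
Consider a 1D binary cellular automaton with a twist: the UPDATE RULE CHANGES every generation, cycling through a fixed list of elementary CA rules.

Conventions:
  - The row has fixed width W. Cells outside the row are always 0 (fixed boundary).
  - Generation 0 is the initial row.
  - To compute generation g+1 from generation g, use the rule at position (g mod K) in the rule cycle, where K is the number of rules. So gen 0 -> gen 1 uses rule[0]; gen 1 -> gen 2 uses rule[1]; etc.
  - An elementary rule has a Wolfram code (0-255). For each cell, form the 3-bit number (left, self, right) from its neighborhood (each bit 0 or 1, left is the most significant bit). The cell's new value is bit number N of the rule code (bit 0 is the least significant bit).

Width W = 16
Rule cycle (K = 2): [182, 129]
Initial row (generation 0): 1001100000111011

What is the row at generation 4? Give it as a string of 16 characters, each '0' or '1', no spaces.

Gen 0: 1001100000111011
Gen 1 (rule 182): 1110010001010100
Gen 2 (rule 129): 0100000100000001
Gen 3 (rule 182): 1110001110000011
Gen 4 (rule 129): 0100100100111000

Answer: 0100100100111000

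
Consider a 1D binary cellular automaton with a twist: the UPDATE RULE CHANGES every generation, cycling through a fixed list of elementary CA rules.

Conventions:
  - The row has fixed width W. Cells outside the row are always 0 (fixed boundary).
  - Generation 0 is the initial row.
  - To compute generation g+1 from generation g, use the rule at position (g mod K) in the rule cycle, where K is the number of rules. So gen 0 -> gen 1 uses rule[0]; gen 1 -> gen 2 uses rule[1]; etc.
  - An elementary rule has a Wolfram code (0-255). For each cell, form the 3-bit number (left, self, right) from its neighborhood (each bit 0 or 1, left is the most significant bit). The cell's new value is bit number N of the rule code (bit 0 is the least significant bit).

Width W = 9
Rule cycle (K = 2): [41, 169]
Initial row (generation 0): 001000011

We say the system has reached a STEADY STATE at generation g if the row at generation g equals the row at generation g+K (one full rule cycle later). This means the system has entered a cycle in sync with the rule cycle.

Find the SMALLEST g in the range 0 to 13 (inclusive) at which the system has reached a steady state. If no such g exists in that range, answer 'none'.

Answer: 11

Derivation:
Gen 0: 001000011
Gen 1 (rule 41): 100011010
Gen 2 (rule 169): 001010100
Gen 3 (rule 41): 100101001
Gen 4 (rule 169): 000010000
Gen 5 (rule 41): 111000111
Gen 6 (rule 169): 110010110
Gen 7 (rule 41): 100001100
Gen 8 (rule 169): 001101001
Gen 9 (rule 41): 101010000
Gen 10 (rule 169): 010100111
Gen 11 (rule 41): 001000100
Gen 12 (rule 169): 100010001
Gen 13 (rule 41): 001000100
Gen 14 (rule 169): 100010001
Gen 15 (rule 41): 001000100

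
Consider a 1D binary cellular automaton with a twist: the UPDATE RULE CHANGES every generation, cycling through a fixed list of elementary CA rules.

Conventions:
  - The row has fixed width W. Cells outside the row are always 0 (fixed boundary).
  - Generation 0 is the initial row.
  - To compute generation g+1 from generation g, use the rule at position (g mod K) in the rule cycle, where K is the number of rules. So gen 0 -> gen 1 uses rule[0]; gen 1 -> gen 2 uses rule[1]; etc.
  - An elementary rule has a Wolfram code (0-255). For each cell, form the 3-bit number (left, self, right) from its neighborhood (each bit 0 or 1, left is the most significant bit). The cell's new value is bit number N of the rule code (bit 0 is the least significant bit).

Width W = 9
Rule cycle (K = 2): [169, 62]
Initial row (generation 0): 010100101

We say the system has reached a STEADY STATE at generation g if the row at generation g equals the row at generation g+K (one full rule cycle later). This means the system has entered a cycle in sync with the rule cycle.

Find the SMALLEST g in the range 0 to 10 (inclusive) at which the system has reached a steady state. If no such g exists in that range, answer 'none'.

Gen 0: 010100101
Gen 1 (rule 169): 001000010
Gen 2 (rule 62): 011100111
Gen 3 (rule 169): 011000110
Gen 4 (rule 62): 110101101
Gen 5 (rule 169): 101011010
Gen 6 (rule 62): 111110111
Gen 7 (rule 169): 111101110
Gen 8 (rule 62): 100011001
Gen 9 (rule 169): 001010000
Gen 10 (rule 62): 011111000
Gen 11 (rule 169): 011110011
Gen 12 (rule 62): 110001110

Answer: none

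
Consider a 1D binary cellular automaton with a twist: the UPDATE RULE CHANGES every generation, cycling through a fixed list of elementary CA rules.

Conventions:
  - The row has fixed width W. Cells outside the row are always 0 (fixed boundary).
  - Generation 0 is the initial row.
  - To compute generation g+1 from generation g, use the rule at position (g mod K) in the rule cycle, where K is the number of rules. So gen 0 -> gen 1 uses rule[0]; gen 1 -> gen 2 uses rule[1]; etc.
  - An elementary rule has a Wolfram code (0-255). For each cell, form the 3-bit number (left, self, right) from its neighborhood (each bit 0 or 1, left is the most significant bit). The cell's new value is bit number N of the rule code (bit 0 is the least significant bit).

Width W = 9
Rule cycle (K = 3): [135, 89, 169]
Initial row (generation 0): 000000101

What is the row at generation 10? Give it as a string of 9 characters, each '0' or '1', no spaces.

Answer: 101111111

Derivation:
Gen 0: 000000101
Gen 1 (rule 135): 111111101
Gen 2 (rule 89): 100000100
Gen 3 (rule 169): 001110001
Gen 4 (rule 135): 110100111
Gen 5 (rule 89): 110010101
Gen 6 (rule 169): 100001010
Gen 7 (rule 135): 101111010
Gen 8 (rule 89): 001001001
Gen 9 (rule 169): 100000000
Gen 10 (rule 135): 101111111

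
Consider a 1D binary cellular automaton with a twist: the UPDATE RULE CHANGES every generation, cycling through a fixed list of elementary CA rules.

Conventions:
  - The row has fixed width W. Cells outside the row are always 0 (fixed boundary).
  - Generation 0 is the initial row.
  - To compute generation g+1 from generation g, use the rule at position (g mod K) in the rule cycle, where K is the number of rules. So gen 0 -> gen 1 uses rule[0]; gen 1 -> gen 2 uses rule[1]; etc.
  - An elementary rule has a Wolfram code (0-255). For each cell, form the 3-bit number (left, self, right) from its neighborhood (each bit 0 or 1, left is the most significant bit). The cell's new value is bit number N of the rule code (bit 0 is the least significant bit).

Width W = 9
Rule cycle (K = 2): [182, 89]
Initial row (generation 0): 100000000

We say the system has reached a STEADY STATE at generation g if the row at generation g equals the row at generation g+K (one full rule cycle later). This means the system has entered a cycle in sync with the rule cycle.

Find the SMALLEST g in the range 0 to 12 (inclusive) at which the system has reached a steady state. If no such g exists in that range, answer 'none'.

Answer: none

Derivation:
Gen 0: 100000000
Gen 1 (rule 182): 110000000
Gen 2 (rule 89): 111111111
Gen 3 (rule 182): 011111110
Gen 4 (rule 89): 010000011
Gen 5 (rule 182): 111000100
Gen 6 (rule 89): 101110011
Gen 7 (rule 182): 110101100
Gen 8 (rule 89): 110001111
Gen 9 (rule 182): 001010110
Gen 10 (rule 89): 100000111
Gen 11 (rule 182): 110001010
Gen 12 (rule 89): 111100001
Gen 13 (rule 182): 011010011
Gen 14 (rule 89): 011001011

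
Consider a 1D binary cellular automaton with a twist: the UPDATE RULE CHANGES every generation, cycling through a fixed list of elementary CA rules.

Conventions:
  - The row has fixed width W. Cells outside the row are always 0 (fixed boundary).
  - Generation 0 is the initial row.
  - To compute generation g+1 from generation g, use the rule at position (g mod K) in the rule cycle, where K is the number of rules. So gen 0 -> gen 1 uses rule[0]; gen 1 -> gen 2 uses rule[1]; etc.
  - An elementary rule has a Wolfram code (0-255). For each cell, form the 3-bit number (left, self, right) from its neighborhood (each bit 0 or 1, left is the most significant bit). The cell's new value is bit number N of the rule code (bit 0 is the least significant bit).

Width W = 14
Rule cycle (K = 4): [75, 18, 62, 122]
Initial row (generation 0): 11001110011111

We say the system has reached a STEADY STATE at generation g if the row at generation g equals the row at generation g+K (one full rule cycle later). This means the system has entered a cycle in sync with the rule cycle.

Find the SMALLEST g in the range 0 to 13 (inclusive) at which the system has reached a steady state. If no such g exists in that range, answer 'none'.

Answer: 10

Derivation:
Gen 0: 11001110011111
Gen 1 (rule 75): 11011010110001
Gen 2 (rule 18): 00000000001010
Gen 3 (rule 62): 00000000011111
Gen 4 (rule 122): 00000000110001
Gen 5 (rule 75): 11111111110110
Gen 6 (rule 18): 00000000000001
Gen 7 (rule 62): 00000000000011
Gen 8 (rule 122): 00000000000111
Gen 9 (rule 75): 11111111111101
Gen 10 (rule 18): 00000000000000
Gen 11 (rule 62): 00000000000000
Gen 12 (rule 122): 00000000000000
Gen 13 (rule 75): 11111111111111
Gen 14 (rule 18): 00000000000000
Gen 15 (rule 62): 00000000000000
Gen 16 (rule 122): 00000000000000
Gen 17 (rule 75): 11111111111111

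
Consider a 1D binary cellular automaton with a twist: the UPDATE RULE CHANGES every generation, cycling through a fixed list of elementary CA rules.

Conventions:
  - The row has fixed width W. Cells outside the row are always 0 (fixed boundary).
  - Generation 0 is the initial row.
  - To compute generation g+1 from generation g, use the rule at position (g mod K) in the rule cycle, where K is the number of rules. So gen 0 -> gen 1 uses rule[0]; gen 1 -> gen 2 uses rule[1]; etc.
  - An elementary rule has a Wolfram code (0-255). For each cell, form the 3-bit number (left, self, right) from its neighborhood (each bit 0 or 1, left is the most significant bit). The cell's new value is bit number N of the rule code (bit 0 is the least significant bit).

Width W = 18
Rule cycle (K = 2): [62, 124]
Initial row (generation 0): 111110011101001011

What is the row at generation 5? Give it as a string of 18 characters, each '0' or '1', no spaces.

Gen 0: 111110011101001011
Gen 1 (rule 62): 100001110011111110
Gen 2 (rule 124): 110001011010000011
Gen 3 (rule 62): 101011110111000110
Gen 4 (rule 124): 111110011101100111
Gen 5 (rule 62): 100001110011011100

Answer: 100001110011011100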